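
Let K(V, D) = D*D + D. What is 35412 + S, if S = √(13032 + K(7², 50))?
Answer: 35412 + 7*√318 ≈ 35537.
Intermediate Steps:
K(V, D) = D + D² (K(V, D) = D² + D = D + D²)
S = 7*√318 (S = √(13032 + 50*(1 + 50)) = √(13032 + 50*51) = √(13032 + 2550) = √15582 = 7*√318 ≈ 124.83)
35412 + S = 35412 + 7*√318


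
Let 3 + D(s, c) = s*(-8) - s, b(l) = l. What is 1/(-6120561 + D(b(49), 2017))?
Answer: -1/6121005 ≈ -1.6337e-7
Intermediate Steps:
D(s, c) = -3 - 9*s (D(s, c) = -3 + (s*(-8) - s) = -3 + (-8*s - s) = -3 - 9*s)
1/(-6120561 + D(b(49), 2017)) = 1/(-6120561 + (-3 - 9*49)) = 1/(-6120561 + (-3 - 441)) = 1/(-6120561 - 444) = 1/(-6121005) = -1/6121005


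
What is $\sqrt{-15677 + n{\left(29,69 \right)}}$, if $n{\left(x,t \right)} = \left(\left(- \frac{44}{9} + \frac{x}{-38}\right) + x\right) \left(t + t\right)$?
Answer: $\frac{i \sqrt{40466238}}{57} \approx 111.6 i$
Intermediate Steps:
$n{\left(x,t \right)} = 2 t \left(- \frac{44}{9} + \frac{37 x}{38}\right)$ ($n{\left(x,t \right)} = \left(\left(\left(-44\right) \frac{1}{9} + x \left(- \frac{1}{38}\right)\right) + x\right) 2 t = \left(\left(- \frac{44}{9} - \frac{x}{38}\right) + x\right) 2 t = \left(- \frac{44}{9} + \frac{37 x}{38}\right) 2 t = 2 t \left(- \frac{44}{9} + \frac{37 x}{38}\right)$)
$\sqrt{-15677 + n{\left(29,69 \right)}} = \sqrt{-15677 + \frac{1}{171} \cdot 69 \left(-1672 + 333 \cdot 29\right)} = \sqrt{-15677 + \frac{1}{171} \cdot 69 \left(-1672 + 9657\right)} = \sqrt{-15677 + \frac{1}{171} \cdot 69 \cdot 7985} = \sqrt{-15677 + \frac{183655}{57}} = \sqrt{- \frac{709934}{57}} = \frac{i \sqrt{40466238}}{57}$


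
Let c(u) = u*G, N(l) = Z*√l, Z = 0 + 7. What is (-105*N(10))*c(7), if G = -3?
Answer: 15435*√10 ≈ 48810.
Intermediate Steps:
Z = 7
N(l) = 7*√l
c(u) = -3*u (c(u) = u*(-3) = -3*u)
(-105*N(10))*c(7) = (-735*√10)*(-3*7) = -735*√10*(-21) = 15435*√10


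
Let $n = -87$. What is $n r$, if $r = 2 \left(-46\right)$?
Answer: $8004$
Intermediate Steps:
$r = -92$
$n r = \left(-87\right) \left(-92\right) = 8004$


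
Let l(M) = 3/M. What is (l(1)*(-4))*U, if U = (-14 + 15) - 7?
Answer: 72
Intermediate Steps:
U = -6 (U = 1 - 7 = -6)
(l(1)*(-4))*U = ((3/1)*(-4))*(-6) = ((3*1)*(-4))*(-6) = (3*(-4))*(-6) = -12*(-6) = 72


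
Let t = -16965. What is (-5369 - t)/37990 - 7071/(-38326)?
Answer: 356527793/728002370 ≈ 0.48973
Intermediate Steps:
(-5369 - t)/37990 - 7071/(-38326) = (-5369 - 1*(-16965))/37990 - 7071/(-38326) = (-5369 + 16965)*(1/37990) - 7071*(-1/38326) = 11596*(1/37990) + 7071/38326 = 5798/18995 + 7071/38326 = 356527793/728002370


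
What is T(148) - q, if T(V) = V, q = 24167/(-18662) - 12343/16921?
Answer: 47374670769/315779702 ≈ 150.02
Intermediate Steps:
q = -639274873/315779702 (q = 24167*(-1/18662) - 12343*1/16921 = -24167/18662 - 12343/16921 = -639274873/315779702 ≈ -2.0244)
T(148) - q = 148 - 1*(-639274873/315779702) = 148 + 639274873/315779702 = 47374670769/315779702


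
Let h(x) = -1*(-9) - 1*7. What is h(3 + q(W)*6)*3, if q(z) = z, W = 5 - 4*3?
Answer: 6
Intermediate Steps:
W = -7 (W = 5 - 12 = -7)
h(x) = 2 (h(x) = 9 - 7 = 2)
h(3 + q(W)*6)*3 = 2*3 = 6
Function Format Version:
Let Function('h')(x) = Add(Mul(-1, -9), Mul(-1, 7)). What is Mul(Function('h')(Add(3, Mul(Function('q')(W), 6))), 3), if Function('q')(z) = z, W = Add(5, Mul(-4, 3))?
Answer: 6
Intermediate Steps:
W = -7 (W = Add(5, -12) = -7)
Function('h')(x) = 2 (Function('h')(x) = Add(9, -7) = 2)
Mul(Function('h')(Add(3, Mul(Function('q')(W), 6))), 3) = Mul(2, 3) = 6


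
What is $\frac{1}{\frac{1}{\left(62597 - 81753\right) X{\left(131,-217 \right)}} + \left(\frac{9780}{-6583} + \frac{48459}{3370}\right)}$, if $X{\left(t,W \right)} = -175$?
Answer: $\frac{7436980333300}{95891537022781} \approx 0.077556$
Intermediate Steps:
$\frac{1}{\frac{1}{\left(62597 - 81753\right) X{\left(131,-217 \right)}} + \left(\frac{9780}{-6583} + \frac{48459}{3370}\right)} = \frac{1}{\frac{1}{\left(62597 - 81753\right) \left(-175\right)} + \left(\frac{9780}{-6583} + \frac{48459}{3370}\right)} = \frac{1}{\frac{1}{-19156} \left(- \frac{1}{175}\right) + \left(9780 \left(- \frac{1}{6583}\right) + 48459 \cdot \frac{1}{3370}\right)} = \frac{1}{\left(- \frac{1}{19156}\right) \left(- \frac{1}{175}\right) + \left(- \frac{9780}{6583} + \frac{48459}{3370}\right)} = \frac{1}{\frac{1}{3352300} + \frac{286046997}{22184710}} = \frac{1}{\frac{95891537022781}{7436980333300}} = \frac{7436980333300}{95891537022781}$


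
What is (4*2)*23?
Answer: 184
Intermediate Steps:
(4*2)*23 = 8*23 = 184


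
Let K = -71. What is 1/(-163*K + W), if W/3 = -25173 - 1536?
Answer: -1/68554 ≈ -1.4587e-5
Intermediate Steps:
W = -80127 (W = 3*(-25173 - 1536) = 3*(-26709) = -80127)
1/(-163*K + W) = 1/(-163*(-71) - 80127) = 1/(11573 - 80127) = 1/(-68554) = -1/68554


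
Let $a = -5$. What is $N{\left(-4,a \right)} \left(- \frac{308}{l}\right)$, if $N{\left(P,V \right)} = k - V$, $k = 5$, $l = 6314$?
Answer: $- \frac{20}{41} \approx -0.4878$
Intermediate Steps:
$N{\left(P,V \right)} = 5 - V$
$N{\left(-4,a \right)} \left(- \frac{308}{l}\right) = \left(5 - -5\right) \left(- \frac{308}{6314}\right) = \left(5 + 5\right) \left(\left(-308\right) \frac{1}{6314}\right) = 10 \left(- \frac{2}{41}\right) = - \frac{20}{41}$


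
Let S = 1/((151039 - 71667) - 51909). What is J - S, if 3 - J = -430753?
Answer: 11829852027/27463 ≈ 4.3076e+5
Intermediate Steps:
S = 1/27463 (S = 1/(79372 - 51909) = 1/27463 ≈ 3.6413e-5)
J = 430756 (J = 3 - 1*(-430753) = 3 + 430753 = 430756)
J - S = 430756 - 1*1/27463 = 430756 - 1/27463 = 11829852027/27463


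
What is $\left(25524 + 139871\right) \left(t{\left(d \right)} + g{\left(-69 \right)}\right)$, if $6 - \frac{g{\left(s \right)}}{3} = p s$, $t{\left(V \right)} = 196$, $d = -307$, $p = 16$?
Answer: $583182770$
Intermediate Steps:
$g{\left(s \right)} = 18 - 48 s$ ($g{\left(s \right)} = 18 - 3 \cdot 16 s = 18 - 48 s$)
$\left(25524 + 139871\right) \left(t{\left(d \right)} + g{\left(-69 \right)}\right) = \left(25524 + 139871\right) \left(196 + \left(18 - -3312\right)\right) = 165395 \left(196 + \left(18 + 3312\right)\right) = 165395 \left(196 + 3330\right) = 165395 \cdot 3526 = 583182770$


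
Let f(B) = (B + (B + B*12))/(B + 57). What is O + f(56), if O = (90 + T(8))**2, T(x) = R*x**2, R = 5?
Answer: 18996084/113 ≈ 1.6811e+5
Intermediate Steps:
f(B) = 14*B/(57 + B) (f(B) = (B + (B + 12*B))/(57 + B) = (B + 13*B)/(57 + B) = (14*B)/(57 + B) = 14*B/(57 + B))
T(x) = 5*x**2
O = 168100 (O = (90 + 5*8**2)**2 = (90 + 5*64)**2 = (90 + 320)**2 = 410**2 = 168100)
O + f(56) = 168100 + 14*56/(57 + 56) = 168100 + 14*56/113 = 168100 + 14*56*(1/113) = 168100 + 784/113 = 18996084/113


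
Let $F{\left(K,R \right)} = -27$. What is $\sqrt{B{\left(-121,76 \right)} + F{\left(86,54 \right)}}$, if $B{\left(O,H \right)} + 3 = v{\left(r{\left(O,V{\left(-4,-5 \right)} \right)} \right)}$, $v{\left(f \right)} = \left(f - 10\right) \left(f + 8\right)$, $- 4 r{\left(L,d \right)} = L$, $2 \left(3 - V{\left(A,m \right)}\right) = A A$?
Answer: $\frac{19 \sqrt{33}}{4} \approx 27.287$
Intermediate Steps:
$V{\left(A,m \right)} = 3 - \frac{A^{2}}{2}$ ($V{\left(A,m \right)} = 3 - \frac{A A}{2} = 3 - \frac{A^{2}}{2}$)
$r{\left(L,d \right)} = - \frac{L}{4}$
$v{\left(f \right)} = \left(-10 + f\right) \left(8 + f\right)$
$B{\left(O,H \right)} = -83 + \frac{O}{2} + \frac{O^{2}}{16}$ ($B{\left(O,H \right)} = -3 - \left(80 - \frac{O^{2}}{16} + 2 \left(- \frac{1}{4}\right) O\right) = -3 + \left(-80 + \frac{O^{2}}{16} + \frac{O}{2}\right) = -3 + \left(-80 + \frac{O}{2} + \frac{O^{2}}{16}\right) = -83 + \frac{O}{2} + \frac{O^{2}}{16}$)
$\sqrt{B{\left(-121,76 \right)} + F{\left(86,54 \right)}} = \sqrt{\left(-83 + \frac{1}{2} \left(-121\right) + \frac{\left(-121\right)^{2}}{16}\right) - 27} = \sqrt{\left(-83 - \frac{121}{2} + \frac{1}{16} \cdot 14641\right) - 27} = \sqrt{\left(-83 - \frac{121}{2} + \frac{14641}{16}\right) - 27} = \sqrt{\frac{12345}{16} - 27} = \sqrt{\frac{11913}{16}} = \frac{19 \sqrt{33}}{4}$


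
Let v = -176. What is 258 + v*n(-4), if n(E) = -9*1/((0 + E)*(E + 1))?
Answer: 390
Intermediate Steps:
n(E) = -9/(E*(1 + E)) (n(E) = -9*1/(E*(1 + E)) = -9/(E*(1 + E)))
258 + v*n(-4) = 258 - (-1584)/((-4)*(1 - 4)) = 258 - (-1584)*(-1)/(4*(-3)) = 258 - (-1584)*(-1)*(-1)/(4*3) = 258 - 176*(-¾) = 258 + 132 = 390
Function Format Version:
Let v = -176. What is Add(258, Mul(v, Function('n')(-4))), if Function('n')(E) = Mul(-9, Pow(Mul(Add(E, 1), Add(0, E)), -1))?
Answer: 390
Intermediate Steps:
Function('n')(E) = Mul(-9, Pow(E, -1), Pow(Add(1, E), -1)) (Function('n')(E) = Mul(-9, Pow(Mul(Add(1, E), E), -1)) = Mul(-9, Pow(Mul(E, Add(1, E)), -1)) = Mul(-9, Mul(Pow(E, -1), Pow(Add(1, E), -1))) = Mul(-9, Pow(E, -1), Pow(Add(1, E), -1)))
Add(258, Mul(v, Function('n')(-4))) = Add(258, Mul(-176, Mul(-9, Pow(-4, -1), Pow(Add(1, -4), -1)))) = Add(258, Mul(-176, Mul(-9, Rational(-1, 4), Pow(-3, -1)))) = Add(258, Mul(-176, Mul(-9, Rational(-1, 4), Rational(-1, 3)))) = Add(258, Mul(-176, Rational(-3, 4))) = Add(258, 132) = 390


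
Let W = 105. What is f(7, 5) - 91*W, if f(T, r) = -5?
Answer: -9560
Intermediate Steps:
f(7, 5) - 91*W = -5 - 91*105 = -5 - 9555 = -9560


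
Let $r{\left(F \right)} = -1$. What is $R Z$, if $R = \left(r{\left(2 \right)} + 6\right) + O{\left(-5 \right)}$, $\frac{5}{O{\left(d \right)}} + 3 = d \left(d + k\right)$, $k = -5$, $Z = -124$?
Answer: $- \frac{29760}{47} \approx -633.19$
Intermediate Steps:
$O{\left(d \right)} = \frac{5}{-3 + d \left(-5 + d\right)}$ ($O{\left(d \right)} = \frac{5}{-3 + d \left(d - 5\right)} = \frac{5}{-3 + d \left(-5 + d\right)}$)
$R = \frac{240}{47}$ ($R = \left(-1 + 6\right) + \frac{5}{-3 + \left(-5\right)^{2} - -25} = 5 + \frac{5}{-3 + 25 + 25} = 5 + \frac{5}{47} = \frac{240}{47} \approx 5.1064$)
$R Z = \frac{240}{47} \left(-124\right) = - \frac{29760}{47}$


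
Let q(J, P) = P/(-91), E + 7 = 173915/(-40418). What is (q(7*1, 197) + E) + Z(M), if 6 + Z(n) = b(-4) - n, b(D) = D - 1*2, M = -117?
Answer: 48094159/525434 ≈ 91.532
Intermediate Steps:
b(D) = -2 + D (b(D) = D - 2 = -2 + D)
E = -65263/5774 (E = -7 + 173915/(-40418) = -7 + 173915*(-1/40418) = -7 - 24845/5774 = -65263/5774 ≈ -11.303)
Z(n) = -12 - n (Z(n) = -6 + ((-2 - 4) - n) = -6 + (-6 - n) = -12 - n)
q(J, P) = -P/91 (q(J, P) = P*(-1/91) = -P/91)
(q(7*1, 197) + E) + Z(M) = (-1/91*197 - 65263/5774) + (-12 - 1*(-117)) = (-197/91 - 65263/5774) + (-12 + 117) = -7076411/525434 + 105 = 48094159/525434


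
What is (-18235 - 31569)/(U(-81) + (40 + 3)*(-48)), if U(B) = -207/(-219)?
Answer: 3635692/150603 ≈ 24.141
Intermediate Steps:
U(B) = 69/73 (U(B) = -207*(-1/219) = 69/73)
(-18235 - 31569)/(U(-81) + (40 + 3)*(-48)) = (-18235 - 31569)/(69/73 + (40 + 3)*(-48)) = -49804/(69/73 + 43*(-48)) = -49804/(69/73 - 2064) = -49804/(-150603/73) = -49804*(-73/150603) = 3635692/150603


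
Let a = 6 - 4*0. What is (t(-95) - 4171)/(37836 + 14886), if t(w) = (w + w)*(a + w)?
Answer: 12739/52722 ≈ 0.24163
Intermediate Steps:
a = 6 (a = 6 + 0 = 6)
t(w) = 2*w*(6 + w) (t(w) = (w + w)*(6 + w) = (2*w)*(6 + w) = 2*w*(6 + w))
(t(-95) - 4171)/(37836 + 14886) = (2*(-95)*(6 - 95) - 4171)/(37836 + 14886) = (2*(-95)*(-89) - 4171)/52722 = (16910 - 4171)*(1/52722) = 12739*(1/52722) = 12739/52722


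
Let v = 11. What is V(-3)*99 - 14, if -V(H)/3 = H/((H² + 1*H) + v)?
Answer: 653/17 ≈ 38.412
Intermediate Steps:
V(H) = -3*H/(11 + H + H²) (V(H) = -3*H/((H² + 1*H) + 11) = -3*H/((H² + H) + 11) = -3*H/((H + H²) + 11) = -3*H/(11 + H + H²))
V(-3)*99 - 14 = -3*(-3)/(11 - 3 + (-3)²)*99 - 14 = -3*(-3)/(11 - 3 + 9)*99 - 14 = -3*(-3)/17*99 - 14 = -3*(-3)*1/17*99 - 14 = (9/17)*99 - 14 = 891/17 - 14 = 653/17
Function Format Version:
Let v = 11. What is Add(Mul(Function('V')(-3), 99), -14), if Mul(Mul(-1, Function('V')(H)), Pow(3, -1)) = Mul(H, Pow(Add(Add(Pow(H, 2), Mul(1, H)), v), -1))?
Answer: Rational(653, 17) ≈ 38.412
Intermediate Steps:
Function('V')(H) = Mul(-3, H, Pow(Add(11, H, Pow(H, 2)), -1)) (Function('V')(H) = Mul(-3, Mul(H, Pow(Add(Add(Pow(H, 2), Mul(1, H)), 11), -1))) = Mul(-3, Mul(H, Pow(Add(Add(Pow(H, 2), H), 11), -1))) = Mul(-3, Mul(H, Pow(Add(Add(H, Pow(H, 2)), 11), -1))) = Mul(-3, Mul(H, Pow(Add(11, H, Pow(H, 2)), -1))) = Mul(-3, H, Pow(Add(11, H, Pow(H, 2)), -1)))
Add(Mul(Function('V')(-3), 99), -14) = Add(Mul(Mul(-3, -3, Pow(Add(11, -3, Pow(-3, 2)), -1)), 99), -14) = Add(Mul(Mul(-3, -3, Pow(Add(11, -3, 9), -1)), 99), -14) = Add(Mul(Mul(-3, -3, Pow(17, -1)), 99), -14) = Add(Mul(Mul(-3, -3, Rational(1, 17)), 99), -14) = Add(Mul(Rational(9, 17), 99), -14) = Add(Rational(891, 17), -14) = Rational(653, 17)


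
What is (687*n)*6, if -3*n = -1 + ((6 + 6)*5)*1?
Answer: -81066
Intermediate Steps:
n = -59/3 (n = -(-1 + ((6 + 6)*5)*1)/3 = -(-1 + (12*5)*1)/3 = -(-1 + 60*1)/3 = -(-1 + 60)/3 = -⅓*59 = -59/3 ≈ -19.667)
(687*n)*6 = (687*(-59/3))*6 = -13511*6 = -81066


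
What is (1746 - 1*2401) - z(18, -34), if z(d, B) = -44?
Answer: -611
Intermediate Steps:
(1746 - 1*2401) - z(18, -34) = (1746 - 1*2401) - 1*(-44) = (1746 - 2401) + 44 = -655 + 44 = -611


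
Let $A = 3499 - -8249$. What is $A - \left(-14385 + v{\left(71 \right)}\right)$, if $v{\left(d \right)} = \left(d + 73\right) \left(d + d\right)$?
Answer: $5685$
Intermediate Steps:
$v{\left(d \right)} = 2 d \left(73 + d\right)$ ($v{\left(d \right)} = \left(73 + d\right) 2 d = 2 d \left(73 + d\right)$)
$A = 11748$ ($A = 3499 + 8249 = 11748$)
$A - \left(-14385 + v{\left(71 \right)}\right) = 11748 - \left(-14385 + 2 \cdot 71 \left(73 + 71\right)\right) = 11748 - \left(-14385 + 2 \cdot 71 \cdot 144\right) = 11748 - \left(-14385 + 20448\right) = 11748 - 6063 = 5685$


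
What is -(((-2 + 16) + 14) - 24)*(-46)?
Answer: 184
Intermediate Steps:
-(((-2 + 16) + 14) - 24)*(-46) = -((14 + 14) - 24)*(-46) = -(28 - 24)*(-46) = -4*(-46) = -1*(-184) = 184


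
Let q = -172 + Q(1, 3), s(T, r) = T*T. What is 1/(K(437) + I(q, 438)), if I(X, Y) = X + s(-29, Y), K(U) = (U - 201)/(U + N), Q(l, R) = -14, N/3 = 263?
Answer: 613/401633 ≈ 0.0015263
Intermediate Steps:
N = 789 (N = 3*263 = 789)
s(T, r) = T²
K(U) = (-201 + U)/(789 + U) (K(U) = (U - 201)/(U + 789) = (-201 + U)/(789 + U))
q = -186 (q = -172 - 14 = -186)
I(X, Y) = 841 + X (I(X, Y) = X + (-29)² = X + 841 = 841 + X)
1/(K(437) + I(q, 438)) = 1/((-201 + 437)/(789 + 437) + (841 - 186)) = 1/(236/1226 + 655) = 1/((1/1226)*236 + 655) = 1/(118/613 + 655) = 1/(401633/613) = 613/401633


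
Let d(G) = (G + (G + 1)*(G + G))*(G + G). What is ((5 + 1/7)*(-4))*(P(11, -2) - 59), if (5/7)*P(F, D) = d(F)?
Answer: -1211184/7 ≈ -1.7303e+5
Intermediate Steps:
d(G) = 2*G*(G + 2*G*(1 + G)) (d(G) = (G + (1 + G)*(2*G))*(2*G) = (G + 2*G*(1 + G))*(2*G) = 2*G*(G + 2*G*(1 + G)))
P(F, D) = 7*F²*(6 + 4*F)/5 (P(F, D) = 7*(F²*(6 + 4*F))/5 = 7*F²*(6 + 4*F)/5)
((5 + 1/7)*(-4))*(P(11, -2) - 59) = ((5 + 1/7)*(-4))*((14/5)*11²*(3 + 2*11) - 59) = ((5 + ⅐)*(-4))*((14/5)*121*(3 + 22) - 59) = ((36/7)*(-4))*((14/5)*121*25 - 59) = -144*(8470 - 59)/7 = -144/7*8411 = -1211184/7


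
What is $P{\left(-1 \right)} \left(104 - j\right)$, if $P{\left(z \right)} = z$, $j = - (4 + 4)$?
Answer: $-112$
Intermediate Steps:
$j = -8$ ($j = \left(-1\right) 8 = -8$)
$P{\left(-1 \right)} \left(104 - j\right) = - (104 - -8) = - (104 + 8) = \left(-1\right) 112 = -112$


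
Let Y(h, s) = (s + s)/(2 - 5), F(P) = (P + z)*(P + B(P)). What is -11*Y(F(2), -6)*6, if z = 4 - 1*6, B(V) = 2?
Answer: -264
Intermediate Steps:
z = -2 (z = 4 - 6 = -2)
F(P) = (-2 + P)*(2 + P) (F(P) = (P - 2)*(P + 2) = (-2 + P)*(2 + P))
Y(h, s) = -2*s/3 (Y(h, s) = (2*s)/(-3) = (2*s)*(-1/3) = -2*s/3)
-11*Y(F(2), -6)*6 = -(-22)*(-6)/3*6 = -11*4*6 = -44*6 = -264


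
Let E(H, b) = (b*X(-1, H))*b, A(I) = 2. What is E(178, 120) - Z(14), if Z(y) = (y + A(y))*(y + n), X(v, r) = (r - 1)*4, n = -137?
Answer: 10197168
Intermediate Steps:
X(v, r) = -4 + 4*r (X(v, r) = (-1 + r)*4 = -4 + 4*r)
Z(y) = (-137 + y)*(2 + y) (Z(y) = (y + 2)*(y - 137) = (2 + y)*(-137 + y) = (-137 + y)*(2 + y))
E(H, b) = b²*(-4 + 4*H) (E(H, b) = (b*(-4 + 4*H))*b = b²*(-4 + 4*H))
E(178, 120) - Z(14) = 4*120²*(-1 + 178) - (-274 + 14² - 135*14) = 4*14400*177 - (-274 + 196 - 1890) = 10195200 - 1*(-1968) = 10195200 + 1968 = 10197168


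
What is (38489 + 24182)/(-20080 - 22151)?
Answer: -8953/6033 ≈ -1.4840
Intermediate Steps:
(38489 + 24182)/(-20080 - 22151) = 62671/(-42231) = 62671*(-1/42231) = -8953/6033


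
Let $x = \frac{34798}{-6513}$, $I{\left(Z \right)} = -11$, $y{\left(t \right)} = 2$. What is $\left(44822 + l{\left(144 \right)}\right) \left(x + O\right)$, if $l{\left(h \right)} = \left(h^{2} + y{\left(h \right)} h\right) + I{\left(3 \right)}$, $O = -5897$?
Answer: $- \frac{843608790255}{2171} \approx -3.8858 \cdot 10^{8}$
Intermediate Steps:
$x = - \frac{34798}{6513}$ ($x = 34798 \left(- \frac{1}{6513}\right) = - \frac{34798}{6513} \approx -5.3428$)
$l{\left(h \right)} = -11 + h^{2} + 2 h$ ($l{\left(h \right)} = \left(h^{2} + 2 h\right) - 11 = -11 + h^{2} + 2 h$)
$\left(44822 + l{\left(144 \right)}\right) \left(x + O\right) = \left(44822 + \left(-11 + 144^{2} + 2 \cdot 144\right)\right) \left(- \frac{34798}{6513} - 5897\right) = \left(44822 + \left(-11 + 20736 + 288\right)\right) \left(- \frac{38441959}{6513}\right) = \left(44822 + 21013\right) \left(- \frac{38441959}{6513}\right) = 65835 \left(- \frac{38441959}{6513}\right) = - \frac{843608790255}{2171}$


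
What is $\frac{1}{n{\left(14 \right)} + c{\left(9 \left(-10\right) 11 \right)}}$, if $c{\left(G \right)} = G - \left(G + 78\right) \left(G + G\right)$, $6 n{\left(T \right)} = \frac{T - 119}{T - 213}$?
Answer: $- \frac{398}{719086465} \approx -5.5348 \cdot 10^{-7}$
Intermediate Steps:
$n{\left(T \right)} = \frac{-119 + T}{6 \left(-213 + T\right)}$ ($n{\left(T \right)} = \frac{\left(T - 119\right) \frac{1}{T - 213}}{6} = \frac{\left(-119 + T\right) \frac{1}{-213 + T}}{6} = \frac{\frac{1}{-213 + T} \left(-119 + T\right)}{6} = \frac{-119 + T}{6 \left(-213 + T\right)}$)
$c{\left(G \right)} = G - 2 G \left(78 + G\right)$ ($c{\left(G \right)} = G - \left(78 + G\right) 2 G = G - 2 G \left(78 + G\right)$)
$\frac{1}{n{\left(14 \right)} + c{\left(9 \left(-10\right) 11 \right)}} = \frac{1}{\frac{-119 + 14}{6 \left(-213 + 14\right)} - 9 \left(-10\right) 11 \left(155 + 2 \cdot 9 \left(-10\right) 11\right)} = \frac{1}{\frac{1}{6} \frac{1}{-199} \left(-105\right) - \left(-90\right) 11 \left(155 + 2 \left(\left(-90\right) 11\right)\right)} = \frac{1}{\frac{1}{6} \left(- \frac{1}{199}\right) \left(-105\right) - - 990 \left(155 + 2 \left(-990\right)\right)} = \frac{1}{\frac{35}{398} - - 990 \left(155 - 1980\right)} = \frac{1}{\frac{35}{398} - \left(-990\right) \left(-1825\right)} = \frac{1}{\frac{35}{398} - 1806750} = \frac{1}{- \frac{719086465}{398}} = - \frac{398}{719086465}$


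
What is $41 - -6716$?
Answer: $6757$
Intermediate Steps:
$41 - -6716 = 41 + 6716 = 6757$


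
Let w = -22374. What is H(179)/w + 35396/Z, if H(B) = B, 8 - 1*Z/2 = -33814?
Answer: 21662273/42040746 ≈ 0.51527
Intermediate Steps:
Z = 67644 (Z = 16 - 2*(-33814) = 16 + 67628 = 67644)
H(179)/w + 35396/Z = 179/(-22374) + 35396/67644 = 179*(-1/22374) + 35396*(1/67644) = -179/22374 + 8849/16911 = 21662273/42040746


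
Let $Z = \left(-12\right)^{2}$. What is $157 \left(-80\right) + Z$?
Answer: $-12416$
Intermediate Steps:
$Z = 144$
$157 \left(-80\right) + Z = 157 \left(-80\right) + 144 = -12560 + 144 = -12416$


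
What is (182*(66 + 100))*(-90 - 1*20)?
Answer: -3323320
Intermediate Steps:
(182*(66 + 100))*(-90 - 1*20) = (182*166)*(-90 - 20) = 30212*(-110) = -3323320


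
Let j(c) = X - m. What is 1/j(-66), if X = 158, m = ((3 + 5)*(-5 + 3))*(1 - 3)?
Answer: 1/126 ≈ 0.0079365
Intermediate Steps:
m = 32 (m = (8*(-2))*(-2) = -16*(-2) = 32)
j(c) = 126 (j(c) = 158 - 1*32 = 158 - 32 = 126)
1/j(-66) = 1/126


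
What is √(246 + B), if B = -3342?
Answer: 6*I*√86 ≈ 55.642*I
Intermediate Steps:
√(246 + B) = √(246 - 3342) = √(-3096) = 6*I*√86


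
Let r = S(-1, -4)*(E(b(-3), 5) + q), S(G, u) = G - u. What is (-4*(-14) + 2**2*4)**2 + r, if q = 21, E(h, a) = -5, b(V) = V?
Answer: 5232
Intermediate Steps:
r = 48 (r = (-1 - 1*(-4))*(-5 + 21) = (-1 + 4)*16 = 3*16 = 48)
(-4*(-14) + 2**2*4)**2 + r = (-4*(-14) + 2**2*4)**2 + 48 = (56 + 4*4)**2 + 48 = (56 + 16)**2 + 48 = 72**2 + 48 = 5184 + 48 = 5232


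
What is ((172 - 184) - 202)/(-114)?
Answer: 107/57 ≈ 1.8772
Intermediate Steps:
((172 - 184) - 202)/(-114) = (-12 - 202)*(-1/114) = -214*(-1/114) = 107/57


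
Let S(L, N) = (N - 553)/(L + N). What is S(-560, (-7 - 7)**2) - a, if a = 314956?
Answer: -16377661/52 ≈ -3.1496e+5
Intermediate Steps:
S(L, N) = (-553 + N)/(L + N)
S(-560, (-7 - 7)**2) - a = (-553 + (-7 - 7)**2)/(-560 + (-7 - 7)**2) - 1*314956 = (-553 + (-14)**2)/(-560 + (-14)**2) - 314956 = (-553 + 196)/(-560 + 196) - 314956 = -357/(-364) - 314956 = -1/364*(-357) - 314956 = 51/52 - 314956 = -16377661/52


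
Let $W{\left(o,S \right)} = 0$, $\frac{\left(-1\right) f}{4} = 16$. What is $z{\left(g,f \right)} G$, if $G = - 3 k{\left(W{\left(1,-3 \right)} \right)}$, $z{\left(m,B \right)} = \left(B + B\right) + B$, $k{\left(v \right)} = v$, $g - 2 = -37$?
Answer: $0$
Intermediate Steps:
$f = -64$ ($f = \left(-4\right) 16 = -64$)
$g = -35$ ($g = 2 - 37 = -35$)
$z{\left(m,B \right)} = 3 B$ ($z{\left(m,B \right)} = 2 B + B = 3 B$)
$G = 0$ ($G = \left(-3\right) 0 = 0$)
$z{\left(g,f \right)} G = 3 \left(-64\right) 0 = \left(-192\right) 0 = 0$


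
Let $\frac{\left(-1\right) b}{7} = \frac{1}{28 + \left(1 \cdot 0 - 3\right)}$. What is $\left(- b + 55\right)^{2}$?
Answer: $\frac{1909924}{625} \approx 3055.9$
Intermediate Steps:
$b = - \frac{7}{25}$ ($b = - \frac{7}{28 + \left(1 \cdot 0 - 3\right)} = - \frac{7}{28 + \left(0 - 3\right)} = - \frac{7}{28 - 3} = - \frac{7}{25} \approx -0.28$)
$\left(- b + 55\right)^{2} = \left(\left(-1\right) \left(- \frac{7}{25}\right) + 55\right)^{2} = \left(\frac{7}{25} + 55\right)^{2} = \left(\frac{1382}{25}\right)^{2} = \frac{1909924}{625}$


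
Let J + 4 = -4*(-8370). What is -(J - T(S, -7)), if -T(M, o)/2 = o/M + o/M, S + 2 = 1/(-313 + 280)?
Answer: -2243816/67 ≈ -33490.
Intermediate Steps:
J = 33476 (J = -4 - 4*(-8370) = -4 + 33480 = 33476)
S = -67/33 (S = -2 + 1/(-313 + 280) = -2 + 1/(-33) = -2 - 1/33 = -67/33 ≈ -2.0303)
T(M, o) = -4*o/M (T(M, o) = -2*(o/M + o/M) = -4*o/M)
-(J - T(S, -7)) = -(33476 - (-4)*(-7)/(-67/33)) = -(33476 - (-4)*(-7)*(-33)/67) = -(33476 - 1*(-924/67)) = -(33476 + 924/67) = -1*2243816/67 = -2243816/67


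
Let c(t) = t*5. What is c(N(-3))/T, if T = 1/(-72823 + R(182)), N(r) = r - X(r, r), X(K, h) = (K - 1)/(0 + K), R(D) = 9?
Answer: 4732910/3 ≈ 1.5776e+6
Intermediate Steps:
X(K, h) = (-1 + K)/K
N(r) = r - (-1 + r)/r
c(t) = 5*t
T = -1/72814 (T = 1/(-72823 + 9) = 1/(-72814) = -1/72814 ≈ -1.3734e-5)
c(N(-3))/T = (5*(-1 - 3 + 1/(-3)))/(-1/72814) = (5*(-1 - 3 - 1/3))*(-72814) = (5*(-13/3))*(-72814) = -65/3*(-72814) = 4732910/3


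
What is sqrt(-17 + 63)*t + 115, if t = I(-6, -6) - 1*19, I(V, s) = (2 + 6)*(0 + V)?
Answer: 115 - 67*sqrt(46) ≈ -339.42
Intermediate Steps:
I(V, s) = 8*V
t = -67 (t = 8*(-6) - 1*19 = -48 - 19 = -67)
sqrt(-17 + 63)*t + 115 = sqrt(-17 + 63)*(-67) + 115 = sqrt(46)*(-67) + 115 = -67*sqrt(46) + 115 = 115 - 67*sqrt(46)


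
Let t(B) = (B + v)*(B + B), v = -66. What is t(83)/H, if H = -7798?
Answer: -1411/3899 ≈ -0.36189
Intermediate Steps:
t(B) = 2*B*(-66 + B) (t(B) = (B - 66)*(B + B) = (-66 + B)*(2*B) = 2*B*(-66 + B))
t(83)/H = (2*83*(-66 + 83))/(-7798) = (2*83*17)*(-1/7798) = 2822*(-1/7798) = -1411/3899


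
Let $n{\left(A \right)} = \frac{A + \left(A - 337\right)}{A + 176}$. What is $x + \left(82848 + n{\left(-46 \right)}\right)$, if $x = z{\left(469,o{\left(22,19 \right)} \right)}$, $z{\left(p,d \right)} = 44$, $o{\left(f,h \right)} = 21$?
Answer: $\frac{828887}{10} \approx 82889.0$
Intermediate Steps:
$n{\left(A \right)} = \frac{-337 + 2 A}{176 + A}$ ($n{\left(A \right)} = \frac{A + \left(-337 + A\right)}{176 + A} = \frac{-337 + 2 A}{176 + A}$)
$x = 44$
$x + \left(82848 + n{\left(-46 \right)}\right) = 44 + \left(82848 + \frac{-337 + 2 \left(-46\right)}{176 - 46}\right) = 44 + \left(82848 + \frac{-337 - 92}{130}\right) = 44 + \left(82848 + \frac{1}{130} \left(-429\right)\right) = 44 + \left(82848 - \frac{33}{10}\right) = 44 + \frac{828447}{10} = \frac{828887}{10}$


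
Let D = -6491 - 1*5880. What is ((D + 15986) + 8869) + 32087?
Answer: 44571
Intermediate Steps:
D = -12371 (D = -6491 - 5880 = -12371)
((D + 15986) + 8869) + 32087 = ((-12371 + 15986) + 8869) + 32087 = (3615 + 8869) + 32087 = 12484 + 32087 = 44571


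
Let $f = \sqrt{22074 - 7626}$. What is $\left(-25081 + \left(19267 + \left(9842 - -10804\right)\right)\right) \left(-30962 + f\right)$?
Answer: $-459228384 + 59328 \sqrt{903} \approx -4.5745 \cdot 10^{8}$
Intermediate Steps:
$f = 4 \sqrt{903}$ ($f = \sqrt{14448} = 4 \sqrt{903} \approx 120.2$)
$\left(-25081 + \left(19267 + \left(9842 - -10804\right)\right)\right) \left(-30962 + f\right) = \left(-25081 + \left(19267 + \left(9842 - -10804\right)\right)\right) \left(-30962 + 4 \sqrt{903}\right) = \left(-25081 + \left(19267 + \left(9842 + 10804\right)\right)\right) \left(-30962 + 4 \sqrt{903}\right) = \left(-25081 + \left(19267 + 20646\right)\right) \left(-30962 + 4 \sqrt{903}\right) = \left(-25081 + 39913\right) \left(-30962 + 4 \sqrt{903}\right) = 14832 \left(-30962 + 4 \sqrt{903}\right) = -459228384 + 59328 \sqrt{903}$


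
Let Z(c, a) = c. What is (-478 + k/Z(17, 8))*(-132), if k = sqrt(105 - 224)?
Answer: 63096 - 132*I*sqrt(119)/17 ≈ 63096.0 - 84.703*I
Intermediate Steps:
k = I*sqrt(119) (k = sqrt(-119) = I*sqrt(119) ≈ 10.909*I)
(-478 + k/Z(17, 8))*(-132) = (-478 + (I*sqrt(119))/17)*(-132) = (-478 + (I*sqrt(119))*(1/17))*(-132) = (-478 + I*sqrt(119)/17)*(-132) = 63096 - 132*I*sqrt(119)/17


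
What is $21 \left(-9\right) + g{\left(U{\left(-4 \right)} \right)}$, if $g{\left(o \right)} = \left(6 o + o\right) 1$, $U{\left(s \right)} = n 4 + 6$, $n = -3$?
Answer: $-231$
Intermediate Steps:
$U{\left(s \right)} = -6$ ($U{\left(s \right)} = \left(-3\right) 4 + 6 = -12 + 6 = -6$)
$g{\left(o \right)} = 7 o$ ($g{\left(o \right)} = 7 o 1 = 7 o$)
$21 \left(-9\right) + g{\left(U{\left(-4 \right)} \right)} = 21 \left(-9\right) + 7 \left(-6\right) = -189 - 42 = -231$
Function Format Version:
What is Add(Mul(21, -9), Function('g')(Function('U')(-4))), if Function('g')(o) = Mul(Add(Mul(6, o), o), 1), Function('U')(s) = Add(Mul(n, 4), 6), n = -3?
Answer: -231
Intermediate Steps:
Function('U')(s) = -6 (Function('U')(s) = Add(Mul(-3, 4), 6) = Add(-12, 6) = -6)
Function('g')(o) = Mul(7, o) (Function('g')(o) = Mul(Mul(7, o), 1) = Mul(7, o))
Add(Mul(21, -9), Function('g')(Function('U')(-4))) = Add(Mul(21, -9), Mul(7, -6)) = Add(-189, -42) = -231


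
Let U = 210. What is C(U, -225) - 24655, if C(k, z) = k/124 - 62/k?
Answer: -160494947/6510 ≈ -24654.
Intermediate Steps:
C(k, z) = -62/k + k/124 (C(k, z) = k*(1/124) - 62/k = k/124 - 62/k = -62/k + k/124)
C(U, -225) - 24655 = (-62/210 + (1/124)*210) - 24655 = (-62*1/210 + 105/62) - 24655 = (-31/105 + 105/62) - 24655 = 9103/6510 - 24655 = -160494947/6510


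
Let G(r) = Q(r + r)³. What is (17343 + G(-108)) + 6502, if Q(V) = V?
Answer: -10053851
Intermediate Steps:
G(r) = 8*r³ (G(r) = (r + r)³ = (2*r)³ = 8*r³)
(17343 + G(-108)) + 6502 = (17343 + 8*(-108)³) + 6502 = (17343 + 8*(-1259712)) + 6502 = (17343 - 10077696) + 6502 = -10060353 + 6502 = -10053851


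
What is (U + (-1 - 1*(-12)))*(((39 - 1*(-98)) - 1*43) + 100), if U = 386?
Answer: 77018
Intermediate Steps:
(U + (-1 - 1*(-12)))*(((39 - 1*(-98)) - 1*43) + 100) = (386 + (-1 - 1*(-12)))*(((39 - 1*(-98)) - 1*43) + 100) = (386 + (-1 + 12))*(((39 + 98) - 43) + 100) = (386 + 11)*((137 - 43) + 100) = 397*(94 + 100) = 397*194 = 77018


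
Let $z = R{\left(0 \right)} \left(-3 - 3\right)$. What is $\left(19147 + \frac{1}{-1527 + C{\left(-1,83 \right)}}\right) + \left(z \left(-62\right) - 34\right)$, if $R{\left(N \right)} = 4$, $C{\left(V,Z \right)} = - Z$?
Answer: $\frac{33167609}{1610} \approx 20601.0$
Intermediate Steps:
$z = -24$ ($z = 4 \left(-3 - 3\right) = 4 \left(-6\right) = -24$)
$\left(19147 + \frac{1}{-1527 + C{\left(-1,83 \right)}}\right) + \left(z \left(-62\right) - 34\right) = \left(19147 + \frac{1}{-1527 - 83}\right) - -1454 = \left(19147 + \frac{1}{-1527 - 83}\right) + \left(1488 - 34\right) = \left(19147 + \frac{1}{-1610}\right) + 1454 = \left(19147 - \frac{1}{1610}\right) + 1454 = \frac{30826669}{1610} + 1454 = \frac{33167609}{1610}$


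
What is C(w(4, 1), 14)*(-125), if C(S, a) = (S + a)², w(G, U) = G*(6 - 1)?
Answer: -144500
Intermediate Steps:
w(G, U) = 5*G (w(G, U) = G*5 = 5*G)
C(w(4, 1), 14)*(-125) = (5*4 + 14)²*(-125) = (20 + 14)²*(-125) = 34²*(-125) = 1156*(-125) = -144500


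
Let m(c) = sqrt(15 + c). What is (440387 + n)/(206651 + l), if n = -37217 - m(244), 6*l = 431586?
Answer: 201585/139291 - sqrt(259)/278582 ≈ 1.4472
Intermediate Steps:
l = 71931 (l = (1/6)*431586 = 71931)
n = -37217 - sqrt(259) (n = -37217 - sqrt(15 + 244) = -37217 - sqrt(259) ≈ -37233.)
(440387 + n)/(206651 + l) = (440387 + (-37217 - sqrt(259)))/(206651 + 71931) = (403170 - sqrt(259))/278582 = (403170 - sqrt(259))*(1/278582) = 201585/139291 - sqrt(259)/278582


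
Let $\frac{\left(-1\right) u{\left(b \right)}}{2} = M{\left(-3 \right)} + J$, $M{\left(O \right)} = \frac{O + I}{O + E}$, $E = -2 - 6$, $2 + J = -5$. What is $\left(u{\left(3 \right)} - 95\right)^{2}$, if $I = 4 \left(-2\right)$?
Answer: $6889$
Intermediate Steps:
$J = -7$ ($J = -2 - 5 = -7$)
$I = -8$
$E = -8$ ($E = -2 - 6 = -8$)
$M{\left(O \right)} = 1$ ($M{\left(O \right)} = \frac{O - 8}{O - 8} = \frac{-8 + O}{-8 + O} = 1$)
$u{\left(b \right)} = 12$ ($u{\left(b \right)} = - 2 \left(1 - 7\right) = \left(-2\right) \left(-6\right) = 12$)
$\left(u{\left(3 \right)} - 95\right)^{2} = \left(12 - 95\right)^{2} = \left(-83\right)^{2} = 6889$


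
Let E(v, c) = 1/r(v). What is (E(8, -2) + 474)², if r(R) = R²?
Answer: 920333569/4096 ≈ 2.2469e+5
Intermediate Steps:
E(v, c) = v⁻² (E(v, c) = 1/(v²) = v⁻²)
(E(8, -2) + 474)² = (8⁻² + 474)² = (1/64 + 474)² = (30337/64)² = 920333569/4096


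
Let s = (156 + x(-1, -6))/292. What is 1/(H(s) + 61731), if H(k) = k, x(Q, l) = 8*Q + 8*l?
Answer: 73/4506388 ≈ 1.6199e-5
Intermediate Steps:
s = 25/73 (s = (156 + (8*(-1) + 8*(-6)))/292 = (156 + (-8 - 48))*(1/292) = (156 - 56)*(1/292) = 100*(1/292) = 25/73 ≈ 0.34247)
1/(H(s) + 61731) = 1/(25/73 + 61731) = 1/(4506388/73) = 73/4506388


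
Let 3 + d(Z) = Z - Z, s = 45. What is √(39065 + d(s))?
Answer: √39062 ≈ 197.64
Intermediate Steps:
d(Z) = -3 (d(Z) = -3 + (Z - Z) = -3 + 0 = -3)
√(39065 + d(s)) = √(39065 - 3) = √39062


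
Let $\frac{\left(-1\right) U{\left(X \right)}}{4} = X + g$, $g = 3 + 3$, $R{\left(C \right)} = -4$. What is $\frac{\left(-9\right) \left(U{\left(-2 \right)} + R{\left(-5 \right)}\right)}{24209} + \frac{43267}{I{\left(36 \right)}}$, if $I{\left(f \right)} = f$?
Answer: $\frac{1047457283}{871524} \approx 1201.9$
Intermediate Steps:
$g = 6$
$U{\left(X \right)} = -24 - 4 X$ ($U{\left(X \right)} = - 4 \left(X + 6\right) = - 4 \left(6 + X\right) = -24 - 4 X$)
$\frac{\left(-9\right) \left(U{\left(-2 \right)} + R{\left(-5 \right)}\right)}{24209} + \frac{43267}{I{\left(36 \right)}} = \frac{\left(-9\right) \left(\left(-24 - -8\right) - 4\right)}{24209} + \frac{43267}{36} = - 9 \left(\left(-24 + 8\right) - 4\right) \frac{1}{24209} + 43267 \cdot \frac{1}{36} = - 9 \left(-16 - 4\right) \frac{1}{24209} + \frac{43267}{36} = \left(-9\right) \left(-20\right) \frac{1}{24209} + \frac{43267}{36} = 180 \cdot \frac{1}{24209} + \frac{43267}{36} = \frac{180}{24209} + \frac{43267}{36} = \frac{1047457283}{871524}$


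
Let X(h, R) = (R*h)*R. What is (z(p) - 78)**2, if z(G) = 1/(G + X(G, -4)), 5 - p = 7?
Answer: 7038409/1156 ≈ 6088.6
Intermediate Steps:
p = -2 (p = 5 - 1*7 = 5 - 7 = -2)
X(h, R) = h*R**2
z(G) = 1/(17*G) (z(G) = 1/(G + G*(-4)**2) = 1/(G + G*16) = 1/(G + 16*G) = 1/(17*G))
(z(p) - 78)**2 = ((1/17)/(-2) - 78)**2 = ((1/17)*(-1/2) - 78)**2 = (-1/34 - 78)**2 = (-2653/34)**2 = 7038409/1156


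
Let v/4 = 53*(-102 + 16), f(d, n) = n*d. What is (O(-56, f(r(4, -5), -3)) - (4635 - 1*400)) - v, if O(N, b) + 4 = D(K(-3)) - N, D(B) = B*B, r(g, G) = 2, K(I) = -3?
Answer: 14058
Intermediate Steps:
f(d, n) = d*n
v = -18232 (v = 4*(53*(-102 + 16)) = 4*(53*(-86)) = 4*(-4558) = -18232)
D(B) = B²
O(N, b) = 5 - N (O(N, b) = -4 + ((-3)² - N) = -4 + (9 - N) = 5 - N)
(O(-56, f(r(4, -5), -3)) - (4635 - 1*400)) - v = ((5 - 1*(-56)) - (4635 - 1*400)) - 1*(-18232) = ((5 + 56) - (4635 - 400)) + 18232 = (61 - 1*4235) + 18232 = (61 - 4235) + 18232 = -4174 + 18232 = 14058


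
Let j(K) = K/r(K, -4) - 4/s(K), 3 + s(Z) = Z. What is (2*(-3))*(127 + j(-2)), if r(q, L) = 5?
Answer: -3822/5 ≈ -764.40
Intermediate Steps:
s(Z) = -3 + Z
j(K) = -4/(-3 + K) + K/5 (j(K) = K/5 - 4/(-3 + K) = -4/(-3 + K) + K/5)
(2*(-3))*(127 + j(-2)) = (2*(-3))*(127 + (-20 - 2*(-3 - 2))/(5*(-3 - 2))) = -6*(127 + (1/5)*(-20 - 2*(-5))/(-5)) = -6*(127 + (1/5)*(-1/5)*(-20 + 10)) = -6*(127 + (1/5)*(-1/5)*(-10)) = -6*(127 + 2/5) = -6*637/5 = -3822/5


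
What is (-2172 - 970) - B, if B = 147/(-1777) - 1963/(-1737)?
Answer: -9701484070/3086649 ≈ -3143.0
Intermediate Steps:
B = 3232912/3086649 (B = 147*(-1/1777) - 1963*(-1/1737) = -147/1777 + 1963/1737 = 3232912/3086649 ≈ 1.0474)
(-2172 - 970) - B = (-2172 - 970) - 1*3232912/3086649 = -3142 - 3232912/3086649 = -9701484070/3086649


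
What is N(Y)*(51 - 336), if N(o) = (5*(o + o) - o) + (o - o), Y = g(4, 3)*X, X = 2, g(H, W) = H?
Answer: -20520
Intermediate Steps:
Y = 8 (Y = 4*2 = 8)
N(o) = 9*o (N(o) = (5*(2*o) - o) + 0 = (10*o - o) + 0 = 9*o + 0 = 9*o)
N(Y)*(51 - 336) = (9*8)*(51 - 336) = 72*(-285) = -20520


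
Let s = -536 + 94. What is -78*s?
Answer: 34476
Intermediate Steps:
s = -442
-78*s = -78*(-442) = 34476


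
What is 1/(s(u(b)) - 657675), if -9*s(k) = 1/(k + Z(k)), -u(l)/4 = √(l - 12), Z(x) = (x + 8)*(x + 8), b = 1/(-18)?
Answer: 2*(-51*√434 + 580*I)/(17*(-44876647*I + 3946050*√434)) ≈ -1.5205e-6 + 6.6613e-16*I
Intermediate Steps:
b = -1/18 ≈ -0.055556
Z(x) = (8 + x)² (Z(x) = (8 + x)*(8 + x) = (8 + x)²)
u(l) = -4*√(-12 + l) (u(l) = -4*√(l - 12) = -4*√(-12 + l))
s(k) = -1/(9*(k + (8 + k)²))
1/(s(u(b)) - 657675) = 1/(-1/(9*(-4*√(-12 - 1/18)) + 9*(8 - 4*√(-12 - 1/18))²) - 657675) = 1/(-1/(9*(-2*I*√434/3) + 9*(8 - 2*I*√434/3)²) - 657675) = 1/(-1/(-6*I*√434 + 9*(8 - 2*I*√434/3)²) - 657675) = 1/(-1/(9*(8 - 2*I*√434/3)² - 6*I*√434) - 657675) = 1/(-657675 - 1/(9*(8 - 2*I*√434/3)² - 6*I*√434))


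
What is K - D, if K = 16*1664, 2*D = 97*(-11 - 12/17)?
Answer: 924519/34 ≈ 27192.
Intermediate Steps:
D = -19303/34 (D = (97*(-11 - 12/17))/2 = (97*(-199/17))/2 = (½)*(-19303/17) = -19303/34 ≈ -567.74)
K = 26624
K - D = 26624 - 1*(-19303/34) = 26624 + 19303/34 = 924519/34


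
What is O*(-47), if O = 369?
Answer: -17343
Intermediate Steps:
O*(-47) = 369*(-47) = -17343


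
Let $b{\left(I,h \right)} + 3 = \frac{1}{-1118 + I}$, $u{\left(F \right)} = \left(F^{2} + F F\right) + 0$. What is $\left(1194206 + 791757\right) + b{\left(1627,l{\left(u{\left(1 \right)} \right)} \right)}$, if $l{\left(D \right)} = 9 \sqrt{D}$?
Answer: $\frac{1010853641}{509} \approx 1.986 \cdot 10^{6}$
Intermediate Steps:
$u{\left(F \right)} = 2 F^{2}$ ($u{\left(F \right)} = \left(F^{2} + F^{2}\right) + 0 = 2 F^{2} + 0 = 2 F^{2}$)
$b{\left(I,h \right)} = -3 + \frac{1}{-1118 + I}$
$\left(1194206 + 791757\right) + b{\left(1627,l{\left(u{\left(1 \right)} \right)} \right)} = \left(1194206 + 791757\right) + \frac{3355 - 4881}{-1118 + 1627} = 1985963 + \frac{3355 - 4881}{509} = 1985963 + \frac{1}{509} \left(-1526\right) = 1985963 - \frac{1526}{509} = \frac{1010853641}{509}$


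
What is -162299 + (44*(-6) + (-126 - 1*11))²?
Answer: -1498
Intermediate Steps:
-162299 + (44*(-6) + (-126 - 1*11))² = -162299 + (-264 + (-126 - 11))² = -162299 + (-264 - 137)² = -162299 + (-401)² = -162299 + 160801 = -1498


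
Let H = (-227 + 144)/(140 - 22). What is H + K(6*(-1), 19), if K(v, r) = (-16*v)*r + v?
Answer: 214441/118 ≈ 1817.3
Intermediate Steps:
H = -83/118 ≈ -0.70339
K(v, r) = v - 16*r*v (K(v, r) = -16*r*v + v = v - 16*r*v)
H + K(6*(-1), 19) = -83/118 + (6*(-1))*(1 - 16*19) = -83/118 - 6*(1 - 304) = -83/118 - 6*(-303) = -83/118 + 1818 = 214441/118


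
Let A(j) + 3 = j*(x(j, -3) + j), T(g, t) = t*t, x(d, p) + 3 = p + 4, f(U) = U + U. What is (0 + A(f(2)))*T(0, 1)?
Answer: 5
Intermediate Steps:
f(U) = 2*U
x(d, p) = 1 + p (x(d, p) = -3 + (p + 4) = -3 + (4 + p) = 1 + p)
T(g, t) = t²
A(j) = -3 + j*(-2 + j) (A(j) = -3 + j*((1 - 3) + j) = -3 + j*(-2 + j))
(0 + A(f(2)))*T(0, 1) = (0 + (-3 + (2*2)² - 4*2))*1² = (0 + (-3 + 4² - 2*4))*1 = (0 + (-3 + 16 - 8))*1 = (0 + 5)*1 = 5*1 = 5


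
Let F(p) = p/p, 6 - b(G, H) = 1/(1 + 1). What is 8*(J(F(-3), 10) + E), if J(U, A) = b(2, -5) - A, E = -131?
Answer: -1084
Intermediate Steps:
b(G, H) = 11/2 (b(G, H) = 6 - 1/(1 + 1) = 6 - 1/2 = 11/2)
F(p) = 1
J(U, A) = 11/2 - A
8*(J(F(-3), 10) + E) = 8*((11/2 - 1*10) - 131) = 8*((11/2 - 10) - 131) = 8*(-9/2 - 131) = 8*(-271/2) = -1084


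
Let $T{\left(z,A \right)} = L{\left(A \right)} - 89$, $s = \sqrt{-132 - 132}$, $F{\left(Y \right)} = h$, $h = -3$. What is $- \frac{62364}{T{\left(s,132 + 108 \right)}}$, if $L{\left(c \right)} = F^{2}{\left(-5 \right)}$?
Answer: $\frac{15591}{20} \approx 779.55$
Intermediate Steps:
$F{\left(Y \right)} = -3$
$L{\left(c \right)} = 9$ ($L{\left(c \right)} = \left(-3\right)^{2} = 9$)
$s = 2 i \sqrt{66}$ ($s = \sqrt{-264} = 2 i \sqrt{66} \approx 16.248 i$)
$T{\left(z,A \right)} = -80$ ($T{\left(z,A \right)} = 9 - 89 = -80$)
$- \frac{62364}{T{\left(s,132 + 108 \right)}} = - \frac{62364}{-80} = \left(-62364\right) \left(- \frac{1}{80}\right) = \frac{15591}{20}$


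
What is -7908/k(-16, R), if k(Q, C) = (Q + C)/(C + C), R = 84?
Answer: -332136/17 ≈ -19537.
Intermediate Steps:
k(Q, C) = (C + Q)/(2*C) (k(Q, C) = (C + Q)/((2*C)) = (C + Q)*(1/(2*C)) = (C + Q)/(2*C))
-7908/k(-16, R) = -7908*168/(84 - 16) = -7908/((½)*(1/84)*68) = -7908/17/42 = -7908*42/17 = -332136/17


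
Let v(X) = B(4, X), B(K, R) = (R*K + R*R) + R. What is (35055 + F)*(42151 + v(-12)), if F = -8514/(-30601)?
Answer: 45306606641715/30601 ≈ 1.4806e+9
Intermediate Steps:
B(K, R) = R + R**2 + K*R (B(K, R) = (K*R + R**2) + R = (R**2 + K*R) + R = R + R**2 + K*R)
v(X) = X*(5 + X) (v(X) = X*(1 + 4 + X) = X*(5 + X))
F = 8514/30601 (F = -8514*(-1/30601) = 8514/30601 ≈ 0.27823)
(35055 + F)*(42151 + v(-12)) = (35055 + 8514/30601)*(42151 - 12*(5 - 12)) = 1072726569*(42151 - 12*(-7))/30601 = 1072726569*(42151 + 84)/30601 = (1072726569/30601)*42235 = 45306606641715/30601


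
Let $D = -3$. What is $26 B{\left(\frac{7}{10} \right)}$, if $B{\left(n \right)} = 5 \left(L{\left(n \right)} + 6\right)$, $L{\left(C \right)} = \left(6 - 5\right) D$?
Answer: $390$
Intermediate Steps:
$L{\left(C \right)} = -3$ ($L{\left(C \right)} = \left(6 - 5\right) \left(-3\right) = 1 \left(-3\right) = -3$)
$B{\left(n \right)} = 15$ ($B{\left(n \right)} = 5 \left(-3 + 6\right) = 5 \cdot 3 = 15$)
$26 B{\left(\frac{7}{10} \right)} = 26 \cdot 15 = 390$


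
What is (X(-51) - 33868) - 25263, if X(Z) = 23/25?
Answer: -1478252/25 ≈ -59130.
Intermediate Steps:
X(Z) = 23/25 (X(Z) = 23*(1/25) = 23/25)
(X(-51) - 33868) - 25263 = (23/25 - 33868) - 25263 = -846677/25 - 25263 = -1478252/25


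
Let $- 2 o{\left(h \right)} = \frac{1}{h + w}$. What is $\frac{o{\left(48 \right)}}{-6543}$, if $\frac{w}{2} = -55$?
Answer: $- \frac{1}{811332} \approx -1.2325 \cdot 10^{-6}$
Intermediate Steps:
$w = -110$ ($w = 2 \left(-55\right) = -110$)
$o{\left(h \right)} = - \frac{1}{2 \left(-110 + h\right)}$ ($o{\left(h \right)} = - \frac{1}{2 \left(h - 110\right)} = - \frac{1}{2 \left(-110 + h\right)}$)
$\frac{o{\left(48 \right)}}{-6543} = \frac{\left(-1\right) \frac{1}{-220 + 2 \cdot 48}}{-6543} = - \frac{1}{-220 + 96} \left(- \frac{1}{6543}\right) = - \frac{1}{-124} \left(- \frac{1}{6543}\right) = \left(-1\right) \left(- \frac{1}{124}\right) \left(- \frac{1}{6543}\right) = \frac{1}{124} \left(- \frac{1}{6543}\right) = - \frac{1}{811332}$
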